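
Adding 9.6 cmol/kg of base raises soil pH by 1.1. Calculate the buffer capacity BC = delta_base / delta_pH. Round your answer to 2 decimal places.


Step 1: BC = change in base / change in pH
Step 2: BC = 9.6 / 1.1
Step 3: BC = 8.73 cmol/(kg*pH unit)

8.73


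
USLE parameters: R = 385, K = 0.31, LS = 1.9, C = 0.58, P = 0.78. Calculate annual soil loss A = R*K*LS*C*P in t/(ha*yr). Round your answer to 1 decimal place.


Step 1: A = R * K * LS * C * P
Step 2: R * K = 385 * 0.31 = 119.35
Step 3: (R*K) * LS = 119.35 * 1.9 = 226.765
Step 4: * C * P = 226.765 * 0.58 * 0.78 = 102.6
Step 5: A = 102.6 t/(ha*yr)

102.6


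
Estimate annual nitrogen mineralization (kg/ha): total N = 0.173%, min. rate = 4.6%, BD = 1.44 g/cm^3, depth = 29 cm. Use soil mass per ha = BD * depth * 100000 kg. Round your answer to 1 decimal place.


Step 1: Soil mass per ha = BD * depth * 100000 = 1.44 * 29 * 100000 = 4176000 kg
Step 2: Total N pool = soil mass * N%/100 = 4176000 * 0.173/100 = 7224.48 kg/ha
Step 3: N mineralized = N pool * rate%/100 = 7224.48 * 4.6/100 = 332.3 kg/ha/yr

332.3


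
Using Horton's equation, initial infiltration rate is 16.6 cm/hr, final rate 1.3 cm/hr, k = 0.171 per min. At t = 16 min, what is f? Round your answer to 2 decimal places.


Step 1: f = fc + (f0 - fc) * exp(-k * t)
Step 2: exp(-0.171 * 16) = 0.064829
Step 3: f = 1.3 + (16.6 - 1.3) * 0.064829
Step 4: f = 1.3 + 15.3 * 0.064829
Step 5: f = 2.29 cm/hr

2.29


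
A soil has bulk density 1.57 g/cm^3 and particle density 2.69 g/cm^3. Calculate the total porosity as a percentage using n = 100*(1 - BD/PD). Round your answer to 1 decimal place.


Step 1: Formula: n = 100 * (1 - BD / PD)
Step 2: n = 100 * (1 - 1.57 / 2.69)
Step 3: n = 100 * (1 - 0.58364)
Step 4: n = 41.6%

41.6


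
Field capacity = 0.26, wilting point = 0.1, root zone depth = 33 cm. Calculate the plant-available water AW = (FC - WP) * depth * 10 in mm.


Step 1: Available water = (FC - WP) * depth * 10
Step 2: AW = (0.26 - 0.1) * 33 * 10
Step 3: AW = 0.16 * 33 * 10
Step 4: AW = 52.8 mm

52.8


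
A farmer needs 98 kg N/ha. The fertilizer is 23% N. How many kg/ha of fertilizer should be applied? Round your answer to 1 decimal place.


Step 1: Fertilizer rate = target N / (N content / 100)
Step 2: Rate = 98 / (23 / 100)
Step 3: Rate = 98 / 0.23
Step 4: Rate = 426.1 kg/ha

426.1


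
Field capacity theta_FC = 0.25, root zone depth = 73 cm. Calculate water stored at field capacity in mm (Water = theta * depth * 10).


Step 1: Water (mm) = theta_FC * depth (cm) * 10
Step 2: Water = 0.25 * 73 * 10
Step 3: Water = 182.5 mm

182.5


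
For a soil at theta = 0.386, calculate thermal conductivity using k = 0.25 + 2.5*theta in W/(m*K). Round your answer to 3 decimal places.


Step 1: k = 0.25 + 2.5 * theta
Step 2: k = 0.25 + 2.5 * 0.386
Step 3: k = 0.25 + 0.965
Step 4: k = 1.215 W/(m*K)

1.215


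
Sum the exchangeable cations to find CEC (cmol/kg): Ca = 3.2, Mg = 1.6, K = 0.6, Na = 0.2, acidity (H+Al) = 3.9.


Step 1: CEC = Ca + Mg + K + Na + (H+Al)
Step 2: CEC = 3.2 + 1.6 + 0.6 + 0.2 + 3.9
Step 3: CEC = 9.5 cmol/kg

9.5


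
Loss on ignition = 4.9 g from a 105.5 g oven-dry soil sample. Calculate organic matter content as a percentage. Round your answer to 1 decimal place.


Step 1: OM% = 100 * LOI / sample mass
Step 2: OM = 100 * 4.9 / 105.5
Step 3: OM = 4.6%

4.6


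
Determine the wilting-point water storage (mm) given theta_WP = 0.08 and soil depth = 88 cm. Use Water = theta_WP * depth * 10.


Step 1: Water (mm) = theta_WP * depth * 10
Step 2: Water = 0.08 * 88 * 10
Step 3: Water = 70.4 mm

70.4


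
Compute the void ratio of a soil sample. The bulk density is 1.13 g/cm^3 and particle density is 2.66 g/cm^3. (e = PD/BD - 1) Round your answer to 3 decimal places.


Step 1: e = PD / BD - 1
Step 2: e = 2.66 / 1.13 - 1
Step 3: e = 2.35398 - 1
Step 4: e = 1.354

1.354


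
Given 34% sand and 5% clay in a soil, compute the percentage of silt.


Step 1: sand + silt + clay = 100%
Step 2: silt = 100 - sand - clay
Step 3: silt = 100 - 34 - 5
Step 4: silt = 61%

61


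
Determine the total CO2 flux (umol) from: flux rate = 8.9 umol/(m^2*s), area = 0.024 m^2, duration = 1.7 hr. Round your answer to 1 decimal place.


Step 1: Convert time to seconds: 1.7 hr * 3600 = 6120.0 s
Step 2: Total = flux * area * time_s
Step 3: Total = 8.9 * 0.024 * 6120.0
Step 4: Total = 1307.2 umol

1307.2


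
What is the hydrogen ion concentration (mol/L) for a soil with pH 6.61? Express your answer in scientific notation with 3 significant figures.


Step 1: [H+] = 10^(-pH)
Step 2: [H+] = 10^(-6.61)
Step 3: [H+] = 2.45e-07 mol/L

2.45e-07


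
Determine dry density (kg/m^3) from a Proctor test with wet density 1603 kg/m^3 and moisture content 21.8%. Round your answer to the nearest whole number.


Step 1: Dry density = wet density / (1 + w/100)
Step 2: Dry density = 1603 / (1 + 21.8/100)
Step 3: Dry density = 1603 / 1.218
Step 4: Dry density = 1316 kg/m^3

1316


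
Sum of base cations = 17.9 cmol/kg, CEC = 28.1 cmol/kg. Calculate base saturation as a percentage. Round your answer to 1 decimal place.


Step 1: BS = 100 * (sum of bases) / CEC
Step 2: BS = 100 * 17.9 / 28.1
Step 3: BS = 63.7%

63.7


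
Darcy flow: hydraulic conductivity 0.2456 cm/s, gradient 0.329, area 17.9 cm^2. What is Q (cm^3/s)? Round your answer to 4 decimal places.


Step 1: Apply Darcy's law: Q = K * i * A
Step 2: Q = 0.2456 * 0.329 * 17.9
Step 3: Q = 1.4464 cm^3/s

1.4464


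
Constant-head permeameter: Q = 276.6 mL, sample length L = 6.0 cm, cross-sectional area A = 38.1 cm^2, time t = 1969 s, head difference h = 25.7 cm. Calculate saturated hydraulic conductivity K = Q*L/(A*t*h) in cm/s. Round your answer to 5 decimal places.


Step 1: K = Q * L / (A * t * h)
Step 2: Numerator = 276.6 * 6.0 = 1659.6
Step 3: Denominator = 38.1 * 1969 * 25.7 = 1927985.73
Step 4: K = 1659.6 / 1927985.73 = 0.00086 cm/s

0.00086


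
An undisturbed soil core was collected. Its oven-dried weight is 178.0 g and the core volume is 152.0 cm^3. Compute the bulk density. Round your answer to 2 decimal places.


Step 1: Identify the formula: BD = dry mass / volume
Step 2: Substitute values: BD = 178.0 / 152.0
Step 3: BD = 1.17 g/cm^3

1.17


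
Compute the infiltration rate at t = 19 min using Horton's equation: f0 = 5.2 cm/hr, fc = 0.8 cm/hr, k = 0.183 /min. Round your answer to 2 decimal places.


Step 1: f = fc + (f0 - fc) * exp(-k * t)
Step 2: exp(-0.183 * 19) = 0.0309
Step 3: f = 0.8 + (5.2 - 0.8) * 0.0309
Step 4: f = 0.8 + 4.4 * 0.0309
Step 5: f = 0.94 cm/hr

0.94


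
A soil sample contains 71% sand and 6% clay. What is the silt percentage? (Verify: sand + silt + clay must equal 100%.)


Step 1: sand + silt + clay = 100%
Step 2: silt = 100 - sand - clay
Step 3: silt = 100 - 71 - 6
Step 4: silt = 23%

23


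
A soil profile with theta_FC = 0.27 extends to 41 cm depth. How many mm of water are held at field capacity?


Step 1: Water (mm) = theta_FC * depth (cm) * 10
Step 2: Water = 0.27 * 41 * 10
Step 3: Water = 110.7 mm

110.7


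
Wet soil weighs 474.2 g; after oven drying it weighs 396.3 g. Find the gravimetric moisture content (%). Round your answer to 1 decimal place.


Step 1: Water mass = wet - dry = 474.2 - 396.3 = 77.9 g
Step 2: w = 100 * water mass / dry mass
Step 3: w = 100 * 77.9 / 396.3 = 19.7%

19.7


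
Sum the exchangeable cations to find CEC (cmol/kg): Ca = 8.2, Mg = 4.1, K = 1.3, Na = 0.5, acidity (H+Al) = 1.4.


Step 1: CEC = Ca + Mg + K + Na + (H+Al)
Step 2: CEC = 8.2 + 4.1 + 1.3 + 0.5 + 1.4
Step 3: CEC = 15.5 cmol/kg

15.5


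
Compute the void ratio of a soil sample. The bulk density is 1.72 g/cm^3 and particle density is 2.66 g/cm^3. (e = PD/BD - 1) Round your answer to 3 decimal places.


Step 1: e = PD / BD - 1
Step 2: e = 2.66 / 1.72 - 1
Step 3: e = 1.54651 - 1
Step 4: e = 0.547

0.547


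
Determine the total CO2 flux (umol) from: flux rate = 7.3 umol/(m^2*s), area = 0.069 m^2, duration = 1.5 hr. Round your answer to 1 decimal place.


Step 1: Convert time to seconds: 1.5 hr * 3600 = 5400.0 s
Step 2: Total = flux * area * time_s
Step 3: Total = 7.3 * 0.069 * 5400.0
Step 4: Total = 2720.0 umol

2720.0


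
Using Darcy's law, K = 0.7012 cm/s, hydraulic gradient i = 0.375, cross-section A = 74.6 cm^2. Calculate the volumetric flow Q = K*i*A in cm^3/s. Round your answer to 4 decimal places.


Step 1: Apply Darcy's law: Q = K * i * A
Step 2: Q = 0.7012 * 0.375 * 74.6
Step 3: Q = 19.6161 cm^3/s

19.6161


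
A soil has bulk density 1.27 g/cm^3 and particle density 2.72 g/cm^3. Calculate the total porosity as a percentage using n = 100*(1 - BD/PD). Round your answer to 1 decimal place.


Step 1: Formula: n = 100 * (1 - BD / PD)
Step 2: n = 100 * (1 - 1.27 / 2.72)
Step 3: n = 100 * (1 - 0.46691)
Step 4: n = 53.3%

53.3


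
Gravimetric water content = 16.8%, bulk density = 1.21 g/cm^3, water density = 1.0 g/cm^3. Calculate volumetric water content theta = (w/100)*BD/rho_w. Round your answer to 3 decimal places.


Step 1: theta = (w / 100) * BD / rho_w
Step 2: theta = (16.8 / 100) * 1.21 / 1.0
Step 3: theta = 0.168 * 1.21
Step 4: theta = 0.203

0.203


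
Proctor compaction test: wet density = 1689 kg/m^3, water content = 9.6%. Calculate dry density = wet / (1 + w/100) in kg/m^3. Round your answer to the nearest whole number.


Step 1: Dry density = wet density / (1 + w/100)
Step 2: Dry density = 1689 / (1 + 9.6/100)
Step 3: Dry density = 1689 / 1.096
Step 4: Dry density = 1541 kg/m^3

1541


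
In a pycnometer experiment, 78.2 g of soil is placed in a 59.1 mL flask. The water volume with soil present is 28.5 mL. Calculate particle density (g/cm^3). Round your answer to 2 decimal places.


Step 1: Volume of solids = flask volume - water volume with soil
Step 2: V_solids = 59.1 - 28.5 = 30.6 mL
Step 3: Particle density = mass / V_solids = 78.2 / 30.6 = 2.56 g/cm^3

2.56


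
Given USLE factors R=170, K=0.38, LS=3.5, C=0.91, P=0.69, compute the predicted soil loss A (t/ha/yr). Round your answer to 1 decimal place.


Step 1: A = R * K * LS * C * P
Step 2: R * K = 170 * 0.38 = 64.6
Step 3: (R*K) * LS = 64.6 * 3.5 = 226.1
Step 4: * C * P = 226.1 * 0.91 * 0.69 = 142.0
Step 5: A = 142.0 t/(ha*yr)

142.0


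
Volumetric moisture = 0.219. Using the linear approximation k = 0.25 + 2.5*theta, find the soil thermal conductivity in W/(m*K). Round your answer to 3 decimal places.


Step 1: k = 0.25 + 2.5 * theta
Step 2: k = 0.25 + 2.5 * 0.219
Step 3: k = 0.25 + 0.548
Step 4: k = 0.798 W/(m*K)

0.798


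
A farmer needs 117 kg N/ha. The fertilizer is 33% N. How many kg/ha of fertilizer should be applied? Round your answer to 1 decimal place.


Step 1: Fertilizer rate = target N / (N content / 100)
Step 2: Rate = 117 / (33 / 100)
Step 3: Rate = 117 / 0.33
Step 4: Rate = 354.5 kg/ha

354.5


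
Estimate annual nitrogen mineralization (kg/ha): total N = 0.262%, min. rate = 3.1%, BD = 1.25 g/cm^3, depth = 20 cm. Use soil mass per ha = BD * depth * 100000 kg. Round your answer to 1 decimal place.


Step 1: Soil mass per ha = BD * depth * 100000 = 1.25 * 20 * 100000 = 2500000 kg
Step 2: Total N pool = soil mass * N%/100 = 2500000 * 0.262/100 = 6550.0 kg/ha
Step 3: N mineralized = N pool * rate%/100 = 6550.0 * 3.1/100 = 203.1 kg/ha/yr

203.1


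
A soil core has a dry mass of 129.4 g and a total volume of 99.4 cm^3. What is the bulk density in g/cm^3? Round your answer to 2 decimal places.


Step 1: Identify the formula: BD = dry mass / volume
Step 2: Substitute values: BD = 129.4 / 99.4
Step 3: BD = 1.3 g/cm^3

1.3


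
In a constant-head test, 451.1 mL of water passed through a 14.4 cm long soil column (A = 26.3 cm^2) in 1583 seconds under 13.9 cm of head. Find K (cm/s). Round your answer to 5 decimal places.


Step 1: K = Q * L / (A * t * h)
Step 2: Numerator = 451.1 * 14.4 = 6495.84
Step 3: Denominator = 26.3 * 1583 * 13.9 = 578697.31
Step 4: K = 6495.84 / 578697.31 = 0.01122 cm/s

0.01122


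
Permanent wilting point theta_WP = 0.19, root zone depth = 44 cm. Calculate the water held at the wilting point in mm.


Step 1: Water (mm) = theta_WP * depth * 10
Step 2: Water = 0.19 * 44 * 10
Step 3: Water = 83.6 mm

83.6


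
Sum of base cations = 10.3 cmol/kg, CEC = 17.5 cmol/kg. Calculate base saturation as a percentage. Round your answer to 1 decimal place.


Step 1: BS = 100 * (sum of bases) / CEC
Step 2: BS = 100 * 10.3 / 17.5
Step 3: BS = 58.9%

58.9


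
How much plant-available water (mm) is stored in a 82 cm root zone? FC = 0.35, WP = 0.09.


Step 1: Available water = (FC - WP) * depth * 10
Step 2: AW = (0.35 - 0.09) * 82 * 10
Step 3: AW = 0.26 * 82 * 10
Step 4: AW = 213.2 mm

213.2


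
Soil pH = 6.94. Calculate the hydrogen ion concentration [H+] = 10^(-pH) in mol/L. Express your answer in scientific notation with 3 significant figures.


Step 1: [H+] = 10^(-pH)
Step 2: [H+] = 10^(-6.94)
Step 3: [H+] = 1.15e-07 mol/L

1.15e-07


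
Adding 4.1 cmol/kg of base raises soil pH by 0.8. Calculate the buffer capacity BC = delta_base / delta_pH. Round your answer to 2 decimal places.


Step 1: BC = change in base / change in pH
Step 2: BC = 4.1 / 0.8
Step 3: BC = 5.13 cmol/(kg*pH unit)

5.13


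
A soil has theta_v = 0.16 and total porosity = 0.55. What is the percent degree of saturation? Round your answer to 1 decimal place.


Step 1: S = 100 * theta_v / n
Step 2: S = 100 * 0.16 / 0.55
Step 3: S = 29.1%

29.1


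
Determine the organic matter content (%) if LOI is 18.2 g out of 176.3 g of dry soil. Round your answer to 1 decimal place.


Step 1: OM% = 100 * LOI / sample mass
Step 2: OM = 100 * 18.2 / 176.3
Step 3: OM = 10.3%

10.3


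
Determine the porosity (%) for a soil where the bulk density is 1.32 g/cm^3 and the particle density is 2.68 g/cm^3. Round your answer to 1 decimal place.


Step 1: Formula: n = 100 * (1 - BD / PD)
Step 2: n = 100 * (1 - 1.32 / 2.68)
Step 3: n = 100 * (1 - 0.49254)
Step 4: n = 50.7%

50.7


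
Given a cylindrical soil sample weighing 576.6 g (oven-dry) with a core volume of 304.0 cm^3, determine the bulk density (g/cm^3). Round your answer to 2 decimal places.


Step 1: Identify the formula: BD = dry mass / volume
Step 2: Substitute values: BD = 576.6 / 304.0
Step 3: BD = 1.9 g/cm^3

1.9


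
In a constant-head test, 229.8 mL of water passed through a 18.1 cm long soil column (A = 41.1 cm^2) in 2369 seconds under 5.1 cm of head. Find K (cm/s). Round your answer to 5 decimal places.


Step 1: K = Q * L / (A * t * h)
Step 2: Numerator = 229.8 * 18.1 = 4159.38
Step 3: Denominator = 41.1 * 2369 * 5.1 = 496566.09
Step 4: K = 4159.38 / 496566.09 = 0.00838 cm/s

0.00838


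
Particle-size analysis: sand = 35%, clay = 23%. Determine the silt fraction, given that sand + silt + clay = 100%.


Step 1: sand + silt + clay = 100%
Step 2: silt = 100 - sand - clay
Step 3: silt = 100 - 35 - 23
Step 4: silt = 42%

42


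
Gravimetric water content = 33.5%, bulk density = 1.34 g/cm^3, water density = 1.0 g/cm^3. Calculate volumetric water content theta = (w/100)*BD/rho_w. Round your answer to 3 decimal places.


Step 1: theta = (w / 100) * BD / rho_w
Step 2: theta = (33.5 / 100) * 1.34 / 1.0
Step 3: theta = 0.335 * 1.34
Step 4: theta = 0.449

0.449


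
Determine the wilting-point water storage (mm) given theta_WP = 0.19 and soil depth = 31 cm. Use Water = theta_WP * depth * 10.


Step 1: Water (mm) = theta_WP * depth * 10
Step 2: Water = 0.19 * 31 * 10
Step 3: Water = 58.9 mm

58.9


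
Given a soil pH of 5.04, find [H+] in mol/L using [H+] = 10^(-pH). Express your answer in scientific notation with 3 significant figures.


Step 1: [H+] = 10^(-pH)
Step 2: [H+] = 10^(-5.04)
Step 3: [H+] = 9.12e-06 mol/L

9.12e-06


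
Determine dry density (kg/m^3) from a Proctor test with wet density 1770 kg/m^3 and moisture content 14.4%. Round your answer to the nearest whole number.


Step 1: Dry density = wet density / (1 + w/100)
Step 2: Dry density = 1770 / (1 + 14.4/100)
Step 3: Dry density = 1770 / 1.144
Step 4: Dry density = 1547 kg/m^3

1547


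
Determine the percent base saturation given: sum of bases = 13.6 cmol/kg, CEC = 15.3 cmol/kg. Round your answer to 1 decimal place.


Step 1: BS = 100 * (sum of bases) / CEC
Step 2: BS = 100 * 13.6 / 15.3
Step 3: BS = 88.9%

88.9


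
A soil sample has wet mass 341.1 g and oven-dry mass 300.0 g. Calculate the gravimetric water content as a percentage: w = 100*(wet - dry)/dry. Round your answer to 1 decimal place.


Step 1: Water mass = wet - dry = 341.1 - 300.0 = 41.1 g
Step 2: w = 100 * water mass / dry mass
Step 3: w = 100 * 41.1 / 300.0 = 13.7%

13.7


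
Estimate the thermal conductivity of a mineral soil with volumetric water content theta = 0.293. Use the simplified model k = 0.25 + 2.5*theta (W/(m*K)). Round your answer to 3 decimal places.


Step 1: k = 0.25 + 2.5 * theta
Step 2: k = 0.25 + 2.5 * 0.293
Step 3: k = 0.25 + 0.733
Step 4: k = 0.983 W/(m*K)

0.983


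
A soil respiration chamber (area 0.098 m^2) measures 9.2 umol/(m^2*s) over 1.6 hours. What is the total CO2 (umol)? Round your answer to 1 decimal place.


Step 1: Convert time to seconds: 1.6 hr * 3600 = 5760.0 s
Step 2: Total = flux * area * time_s
Step 3: Total = 9.2 * 0.098 * 5760.0
Step 4: Total = 5193.2 umol

5193.2


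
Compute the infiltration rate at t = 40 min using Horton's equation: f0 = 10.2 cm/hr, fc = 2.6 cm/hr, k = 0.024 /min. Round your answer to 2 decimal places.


Step 1: f = fc + (f0 - fc) * exp(-k * t)
Step 2: exp(-0.024 * 40) = 0.382893
Step 3: f = 2.6 + (10.2 - 2.6) * 0.382893
Step 4: f = 2.6 + 7.6 * 0.382893
Step 5: f = 5.51 cm/hr

5.51


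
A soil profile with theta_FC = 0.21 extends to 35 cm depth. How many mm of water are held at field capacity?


Step 1: Water (mm) = theta_FC * depth (cm) * 10
Step 2: Water = 0.21 * 35 * 10
Step 3: Water = 73.5 mm

73.5


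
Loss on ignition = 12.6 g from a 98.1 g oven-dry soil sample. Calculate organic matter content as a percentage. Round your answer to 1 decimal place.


Step 1: OM% = 100 * LOI / sample mass
Step 2: OM = 100 * 12.6 / 98.1
Step 3: OM = 12.8%

12.8


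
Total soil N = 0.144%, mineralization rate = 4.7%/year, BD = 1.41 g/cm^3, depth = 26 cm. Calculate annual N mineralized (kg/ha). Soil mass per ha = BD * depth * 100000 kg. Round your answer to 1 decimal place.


Step 1: Soil mass per ha = BD * depth * 100000 = 1.41 * 26 * 100000 = 3666000 kg
Step 2: Total N pool = soil mass * N%/100 = 3666000 * 0.144/100 = 5279.04 kg/ha
Step 3: N mineralized = N pool * rate%/100 = 5279.04 * 4.7/100 = 248.1 kg/ha/yr

248.1


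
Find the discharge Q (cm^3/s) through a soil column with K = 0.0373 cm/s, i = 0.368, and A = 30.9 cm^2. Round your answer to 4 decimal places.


Step 1: Apply Darcy's law: Q = K * i * A
Step 2: Q = 0.0373 * 0.368 * 30.9
Step 3: Q = 0.4241 cm^3/s

0.4241


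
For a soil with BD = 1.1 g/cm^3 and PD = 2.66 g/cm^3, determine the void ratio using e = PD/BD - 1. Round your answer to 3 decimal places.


Step 1: e = PD / BD - 1
Step 2: e = 2.66 / 1.1 - 1
Step 3: e = 2.41818 - 1
Step 4: e = 1.418

1.418


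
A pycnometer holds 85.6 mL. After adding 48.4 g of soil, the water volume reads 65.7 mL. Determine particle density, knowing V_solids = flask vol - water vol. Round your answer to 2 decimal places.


Step 1: Volume of solids = flask volume - water volume with soil
Step 2: V_solids = 85.6 - 65.7 = 19.9 mL
Step 3: Particle density = mass / V_solids = 48.4 / 19.9 = 2.43 g/cm^3

2.43


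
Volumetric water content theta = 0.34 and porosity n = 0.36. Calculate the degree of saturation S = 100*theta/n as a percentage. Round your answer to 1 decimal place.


Step 1: S = 100 * theta_v / n
Step 2: S = 100 * 0.34 / 0.36
Step 3: S = 94.4%

94.4


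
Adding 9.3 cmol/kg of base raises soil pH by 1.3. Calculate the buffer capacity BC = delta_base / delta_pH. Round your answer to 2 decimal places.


Step 1: BC = change in base / change in pH
Step 2: BC = 9.3 / 1.3
Step 3: BC = 7.15 cmol/(kg*pH unit)

7.15


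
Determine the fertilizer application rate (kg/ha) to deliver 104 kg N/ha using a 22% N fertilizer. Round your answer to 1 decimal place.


Step 1: Fertilizer rate = target N / (N content / 100)
Step 2: Rate = 104 / (22 / 100)
Step 3: Rate = 104 / 0.22
Step 4: Rate = 472.7 kg/ha

472.7


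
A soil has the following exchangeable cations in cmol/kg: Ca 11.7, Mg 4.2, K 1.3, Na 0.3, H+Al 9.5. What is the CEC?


Step 1: CEC = Ca + Mg + K + Na + (H+Al)
Step 2: CEC = 11.7 + 4.2 + 1.3 + 0.3 + 9.5
Step 3: CEC = 27.0 cmol/kg

27.0


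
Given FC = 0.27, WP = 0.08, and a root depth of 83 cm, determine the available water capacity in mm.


Step 1: Available water = (FC - WP) * depth * 10
Step 2: AW = (0.27 - 0.08) * 83 * 10
Step 3: AW = 0.19 * 83 * 10
Step 4: AW = 157.7 mm

157.7


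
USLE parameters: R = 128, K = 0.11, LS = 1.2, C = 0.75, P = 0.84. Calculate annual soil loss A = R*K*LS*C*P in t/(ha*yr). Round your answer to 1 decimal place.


Step 1: A = R * K * LS * C * P
Step 2: R * K = 128 * 0.11 = 14.08
Step 3: (R*K) * LS = 14.08 * 1.2 = 16.896
Step 4: * C * P = 16.896 * 0.75 * 0.84 = 10.6
Step 5: A = 10.6 t/(ha*yr)

10.6


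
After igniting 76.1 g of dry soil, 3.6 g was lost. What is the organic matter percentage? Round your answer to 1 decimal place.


Step 1: OM% = 100 * LOI / sample mass
Step 2: OM = 100 * 3.6 / 76.1
Step 3: OM = 4.7%

4.7


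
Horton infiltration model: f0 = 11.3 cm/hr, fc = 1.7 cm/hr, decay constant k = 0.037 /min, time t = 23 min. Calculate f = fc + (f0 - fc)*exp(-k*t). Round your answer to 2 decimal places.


Step 1: f = fc + (f0 - fc) * exp(-k * t)
Step 2: exp(-0.037 * 23) = 0.426988
Step 3: f = 1.7 + (11.3 - 1.7) * 0.426988
Step 4: f = 1.7 + 9.6 * 0.426988
Step 5: f = 5.8 cm/hr

5.8


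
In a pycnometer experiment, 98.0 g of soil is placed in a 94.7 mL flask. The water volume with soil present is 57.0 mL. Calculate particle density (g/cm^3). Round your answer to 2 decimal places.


Step 1: Volume of solids = flask volume - water volume with soil
Step 2: V_solids = 94.7 - 57.0 = 37.7 mL
Step 3: Particle density = mass / V_solids = 98.0 / 37.7 = 2.6 g/cm^3

2.6


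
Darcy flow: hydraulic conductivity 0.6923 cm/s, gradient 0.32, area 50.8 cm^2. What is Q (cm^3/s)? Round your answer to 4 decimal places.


Step 1: Apply Darcy's law: Q = K * i * A
Step 2: Q = 0.6923 * 0.32 * 50.8
Step 3: Q = 11.254 cm^3/s

11.254


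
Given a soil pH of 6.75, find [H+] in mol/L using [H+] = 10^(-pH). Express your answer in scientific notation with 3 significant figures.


Step 1: [H+] = 10^(-pH)
Step 2: [H+] = 10^(-6.75)
Step 3: [H+] = 1.78e-07 mol/L

1.78e-07


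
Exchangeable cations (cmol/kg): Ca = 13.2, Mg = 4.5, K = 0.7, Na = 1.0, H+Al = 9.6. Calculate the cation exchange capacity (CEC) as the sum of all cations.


Step 1: CEC = Ca + Mg + K + Na + (H+Al)
Step 2: CEC = 13.2 + 4.5 + 0.7 + 1.0 + 9.6
Step 3: CEC = 29.0 cmol/kg

29.0


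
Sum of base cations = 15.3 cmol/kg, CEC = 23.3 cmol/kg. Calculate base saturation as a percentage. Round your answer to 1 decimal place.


Step 1: BS = 100 * (sum of bases) / CEC
Step 2: BS = 100 * 15.3 / 23.3
Step 3: BS = 65.7%

65.7


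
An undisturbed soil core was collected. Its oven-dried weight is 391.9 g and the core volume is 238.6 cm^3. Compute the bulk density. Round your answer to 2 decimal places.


Step 1: Identify the formula: BD = dry mass / volume
Step 2: Substitute values: BD = 391.9 / 238.6
Step 3: BD = 1.64 g/cm^3

1.64


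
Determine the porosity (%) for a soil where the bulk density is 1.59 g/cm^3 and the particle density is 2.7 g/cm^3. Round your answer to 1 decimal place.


Step 1: Formula: n = 100 * (1 - BD / PD)
Step 2: n = 100 * (1 - 1.59 / 2.7)
Step 3: n = 100 * (1 - 0.58889)
Step 4: n = 41.1%

41.1


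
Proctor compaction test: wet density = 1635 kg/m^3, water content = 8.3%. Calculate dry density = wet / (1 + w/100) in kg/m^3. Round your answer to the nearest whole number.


Step 1: Dry density = wet density / (1 + w/100)
Step 2: Dry density = 1635 / (1 + 8.3/100)
Step 3: Dry density = 1635 / 1.083
Step 4: Dry density = 1510 kg/m^3

1510


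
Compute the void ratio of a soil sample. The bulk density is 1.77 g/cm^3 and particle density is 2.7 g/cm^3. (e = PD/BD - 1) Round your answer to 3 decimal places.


Step 1: e = PD / BD - 1
Step 2: e = 2.7 / 1.77 - 1
Step 3: e = 1.52542 - 1
Step 4: e = 0.525

0.525


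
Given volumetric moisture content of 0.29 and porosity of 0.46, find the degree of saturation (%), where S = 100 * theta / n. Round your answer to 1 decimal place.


Step 1: S = 100 * theta_v / n
Step 2: S = 100 * 0.29 / 0.46
Step 3: S = 63.0%

63.0


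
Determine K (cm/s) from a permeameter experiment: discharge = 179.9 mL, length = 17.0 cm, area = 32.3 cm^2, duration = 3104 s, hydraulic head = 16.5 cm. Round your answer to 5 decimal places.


Step 1: K = Q * L / (A * t * h)
Step 2: Numerator = 179.9 * 17.0 = 3058.3
Step 3: Denominator = 32.3 * 3104 * 16.5 = 1654276.8
Step 4: K = 3058.3 / 1654276.8 = 0.00185 cm/s

0.00185


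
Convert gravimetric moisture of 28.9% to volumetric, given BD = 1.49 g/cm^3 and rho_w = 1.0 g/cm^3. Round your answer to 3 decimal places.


Step 1: theta = (w / 100) * BD / rho_w
Step 2: theta = (28.9 / 100) * 1.49 / 1.0
Step 3: theta = 0.289 * 1.49
Step 4: theta = 0.431

0.431


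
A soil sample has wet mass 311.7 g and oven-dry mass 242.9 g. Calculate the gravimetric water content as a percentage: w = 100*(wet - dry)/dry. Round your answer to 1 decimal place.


Step 1: Water mass = wet - dry = 311.7 - 242.9 = 68.8 g
Step 2: w = 100 * water mass / dry mass
Step 3: w = 100 * 68.8 / 242.9 = 28.3%

28.3


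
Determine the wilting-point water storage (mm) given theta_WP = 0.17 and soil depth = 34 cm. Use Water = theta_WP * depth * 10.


Step 1: Water (mm) = theta_WP * depth * 10
Step 2: Water = 0.17 * 34 * 10
Step 3: Water = 57.8 mm

57.8


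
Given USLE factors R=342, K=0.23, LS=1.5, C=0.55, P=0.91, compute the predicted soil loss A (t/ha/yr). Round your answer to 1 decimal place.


Step 1: A = R * K * LS * C * P
Step 2: R * K = 342 * 0.23 = 78.66
Step 3: (R*K) * LS = 78.66 * 1.5 = 117.99
Step 4: * C * P = 117.99 * 0.55 * 0.91 = 59.1
Step 5: A = 59.1 t/(ha*yr)

59.1


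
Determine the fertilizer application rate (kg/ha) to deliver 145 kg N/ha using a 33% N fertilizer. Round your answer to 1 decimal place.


Step 1: Fertilizer rate = target N / (N content / 100)
Step 2: Rate = 145 / (33 / 100)
Step 3: Rate = 145 / 0.33
Step 4: Rate = 439.4 kg/ha

439.4


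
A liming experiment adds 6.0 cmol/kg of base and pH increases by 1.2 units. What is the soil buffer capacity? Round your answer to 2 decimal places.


Step 1: BC = change in base / change in pH
Step 2: BC = 6.0 / 1.2
Step 3: BC = 5.0 cmol/(kg*pH unit)

5.0


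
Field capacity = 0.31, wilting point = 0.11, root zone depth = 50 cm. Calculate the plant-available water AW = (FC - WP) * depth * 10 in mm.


Step 1: Available water = (FC - WP) * depth * 10
Step 2: AW = (0.31 - 0.11) * 50 * 10
Step 3: AW = 0.2 * 50 * 10
Step 4: AW = 100.0 mm

100.0


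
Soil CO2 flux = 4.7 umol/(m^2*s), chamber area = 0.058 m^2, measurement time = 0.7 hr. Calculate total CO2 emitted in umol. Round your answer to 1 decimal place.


Step 1: Convert time to seconds: 0.7 hr * 3600 = 2520.0 s
Step 2: Total = flux * area * time_s
Step 3: Total = 4.7 * 0.058 * 2520.0
Step 4: Total = 687.0 umol

687.0


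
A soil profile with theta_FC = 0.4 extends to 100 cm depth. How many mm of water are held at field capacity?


Step 1: Water (mm) = theta_FC * depth (cm) * 10
Step 2: Water = 0.4 * 100 * 10
Step 3: Water = 400.0 mm

400.0


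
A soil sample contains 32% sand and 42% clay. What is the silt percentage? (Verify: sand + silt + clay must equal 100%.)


Step 1: sand + silt + clay = 100%
Step 2: silt = 100 - sand - clay
Step 3: silt = 100 - 32 - 42
Step 4: silt = 26%

26


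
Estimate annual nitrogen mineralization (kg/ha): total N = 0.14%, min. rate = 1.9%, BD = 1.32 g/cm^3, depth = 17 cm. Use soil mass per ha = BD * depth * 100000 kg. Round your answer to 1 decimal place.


Step 1: Soil mass per ha = BD * depth * 100000 = 1.32 * 17 * 100000 = 2244000 kg
Step 2: Total N pool = soil mass * N%/100 = 2244000 * 0.14/100 = 3141.6 kg/ha
Step 3: N mineralized = N pool * rate%/100 = 3141.6 * 1.9/100 = 59.7 kg/ha/yr

59.7


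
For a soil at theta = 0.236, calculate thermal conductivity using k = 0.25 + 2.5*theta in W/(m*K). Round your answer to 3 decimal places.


Step 1: k = 0.25 + 2.5 * theta
Step 2: k = 0.25 + 2.5 * 0.236
Step 3: k = 0.25 + 0.59
Step 4: k = 0.84 W/(m*K)

0.84


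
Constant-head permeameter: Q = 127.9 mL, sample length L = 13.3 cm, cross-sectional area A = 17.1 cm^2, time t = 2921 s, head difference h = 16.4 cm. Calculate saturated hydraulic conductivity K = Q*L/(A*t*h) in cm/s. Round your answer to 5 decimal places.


Step 1: K = Q * L / (A * t * h)
Step 2: Numerator = 127.9 * 13.3 = 1701.07
Step 3: Denominator = 17.1 * 2921 * 16.4 = 819165.24
Step 4: K = 1701.07 / 819165.24 = 0.00208 cm/s

0.00208


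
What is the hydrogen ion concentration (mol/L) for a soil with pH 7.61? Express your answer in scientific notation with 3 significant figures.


Step 1: [H+] = 10^(-pH)
Step 2: [H+] = 10^(-7.61)
Step 3: [H+] = 2.45e-08 mol/L

2.45e-08


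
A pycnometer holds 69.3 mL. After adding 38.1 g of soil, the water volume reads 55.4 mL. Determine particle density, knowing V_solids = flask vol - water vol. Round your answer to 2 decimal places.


Step 1: Volume of solids = flask volume - water volume with soil
Step 2: V_solids = 69.3 - 55.4 = 13.9 mL
Step 3: Particle density = mass / V_solids = 38.1 / 13.9 = 2.74 g/cm^3

2.74


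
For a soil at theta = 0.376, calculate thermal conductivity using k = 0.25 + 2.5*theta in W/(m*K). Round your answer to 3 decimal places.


Step 1: k = 0.25 + 2.5 * theta
Step 2: k = 0.25 + 2.5 * 0.376
Step 3: k = 0.25 + 0.94
Step 4: k = 1.19 W/(m*K)

1.19


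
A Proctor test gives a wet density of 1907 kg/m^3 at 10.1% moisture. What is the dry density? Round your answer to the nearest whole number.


Step 1: Dry density = wet density / (1 + w/100)
Step 2: Dry density = 1907 / (1 + 10.1/100)
Step 3: Dry density = 1907 / 1.101
Step 4: Dry density = 1732 kg/m^3

1732


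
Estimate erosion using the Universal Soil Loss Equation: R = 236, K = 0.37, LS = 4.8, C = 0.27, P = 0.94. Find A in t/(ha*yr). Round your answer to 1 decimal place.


Step 1: A = R * K * LS * C * P
Step 2: R * K = 236 * 0.37 = 87.32
Step 3: (R*K) * LS = 87.32 * 4.8 = 419.136
Step 4: * C * P = 419.136 * 0.27 * 0.94 = 106.4
Step 5: A = 106.4 t/(ha*yr)

106.4


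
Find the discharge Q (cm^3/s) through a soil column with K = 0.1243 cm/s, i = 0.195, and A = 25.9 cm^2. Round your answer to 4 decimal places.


Step 1: Apply Darcy's law: Q = K * i * A
Step 2: Q = 0.1243 * 0.195 * 25.9
Step 3: Q = 0.6278 cm^3/s

0.6278


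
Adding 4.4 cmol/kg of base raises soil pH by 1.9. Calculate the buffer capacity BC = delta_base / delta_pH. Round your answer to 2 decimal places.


Step 1: BC = change in base / change in pH
Step 2: BC = 4.4 / 1.9
Step 3: BC = 2.32 cmol/(kg*pH unit)

2.32


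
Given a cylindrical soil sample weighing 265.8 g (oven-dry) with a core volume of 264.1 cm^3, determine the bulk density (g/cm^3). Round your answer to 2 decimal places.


Step 1: Identify the formula: BD = dry mass / volume
Step 2: Substitute values: BD = 265.8 / 264.1
Step 3: BD = 1.01 g/cm^3

1.01


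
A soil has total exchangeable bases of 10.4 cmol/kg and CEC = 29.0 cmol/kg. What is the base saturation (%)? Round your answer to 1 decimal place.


Step 1: BS = 100 * (sum of bases) / CEC
Step 2: BS = 100 * 10.4 / 29.0
Step 3: BS = 35.9%

35.9


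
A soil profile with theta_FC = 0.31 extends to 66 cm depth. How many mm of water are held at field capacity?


Step 1: Water (mm) = theta_FC * depth (cm) * 10
Step 2: Water = 0.31 * 66 * 10
Step 3: Water = 204.6 mm

204.6


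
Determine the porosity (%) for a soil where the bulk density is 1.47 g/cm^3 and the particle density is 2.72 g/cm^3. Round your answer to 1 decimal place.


Step 1: Formula: n = 100 * (1 - BD / PD)
Step 2: n = 100 * (1 - 1.47 / 2.72)
Step 3: n = 100 * (1 - 0.54044)
Step 4: n = 46.0%

46.0


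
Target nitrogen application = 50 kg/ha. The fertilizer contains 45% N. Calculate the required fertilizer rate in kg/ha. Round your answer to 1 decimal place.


Step 1: Fertilizer rate = target N / (N content / 100)
Step 2: Rate = 50 / (45 / 100)
Step 3: Rate = 50 / 0.45
Step 4: Rate = 111.1 kg/ha

111.1


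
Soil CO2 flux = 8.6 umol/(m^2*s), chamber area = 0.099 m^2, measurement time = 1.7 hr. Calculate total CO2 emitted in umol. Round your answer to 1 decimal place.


Step 1: Convert time to seconds: 1.7 hr * 3600 = 6120.0 s
Step 2: Total = flux * area * time_s
Step 3: Total = 8.6 * 0.099 * 6120.0
Step 4: Total = 5210.6 umol

5210.6


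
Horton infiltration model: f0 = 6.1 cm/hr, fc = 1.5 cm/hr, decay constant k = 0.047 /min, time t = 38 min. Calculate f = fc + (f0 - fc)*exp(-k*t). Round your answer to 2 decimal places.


Step 1: f = fc + (f0 - fc) * exp(-k * t)
Step 2: exp(-0.047 * 38) = 0.167629
Step 3: f = 1.5 + (6.1 - 1.5) * 0.167629
Step 4: f = 1.5 + 4.6 * 0.167629
Step 5: f = 2.27 cm/hr

2.27


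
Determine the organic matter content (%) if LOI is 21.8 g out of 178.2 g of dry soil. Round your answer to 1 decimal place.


Step 1: OM% = 100 * LOI / sample mass
Step 2: OM = 100 * 21.8 / 178.2
Step 3: OM = 12.2%

12.2


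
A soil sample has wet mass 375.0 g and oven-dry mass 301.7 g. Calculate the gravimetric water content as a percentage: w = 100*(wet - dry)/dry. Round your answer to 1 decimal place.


Step 1: Water mass = wet - dry = 375.0 - 301.7 = 73.3 g
Step 2: w = 100 * water mass / dry mass
Step 3: w = 100 * 73.3 / 301.7 = 24.3%

24.3


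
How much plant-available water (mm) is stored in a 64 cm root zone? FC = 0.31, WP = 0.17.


Step 1: Available water = (FC - WP) * depth * 10
Step 2: AW = (0.31 - 0.17) * 64 * 10
Step 3: AW = 0.14 * 64 * 10
Step 4: AW = 89.6 mm

89.6


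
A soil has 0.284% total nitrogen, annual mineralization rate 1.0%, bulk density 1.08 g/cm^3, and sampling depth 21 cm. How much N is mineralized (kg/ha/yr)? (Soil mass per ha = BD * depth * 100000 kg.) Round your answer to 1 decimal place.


Step 1: Soil mass per ha = BD * depth * 100000 = 1.08 * 21 * 100000 = 2268000 kg
Step 2: Total N pool = soil mass * N%/100 = 2268000 * 0.284/100 = 6441.12 kg/ha
Step 3: N mineralized = N pool * rate%/100 = 6441.12 * 1.0/100 = 64.4 kg/ha/yr

64.4


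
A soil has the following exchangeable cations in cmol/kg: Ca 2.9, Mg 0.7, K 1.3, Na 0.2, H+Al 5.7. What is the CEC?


Step 1: CEC = Ca + Mg + K + Na + (H+Al)
Step 2: CEC = 2.9 + 0.7 + 1.3 + 0.2 + 5.7
Step 3: CEC = 10.8 cmol/kg

10.8


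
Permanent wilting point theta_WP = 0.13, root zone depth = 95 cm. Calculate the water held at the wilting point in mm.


Step 1: Water (mm) = theta_WP * depth * 10
Step 2: Water = 0.13 * 95 * 10
Step 3: Water = 123.5 mm

123.5


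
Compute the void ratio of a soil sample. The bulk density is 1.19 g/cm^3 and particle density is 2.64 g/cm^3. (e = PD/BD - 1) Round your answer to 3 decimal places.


Step 1: e = PD / BD - 1
Step 2: e = 2.64 / 1.19 - 1
Step 3: e = 2.21849 - 1
Step 4: e = 1.218

1.218


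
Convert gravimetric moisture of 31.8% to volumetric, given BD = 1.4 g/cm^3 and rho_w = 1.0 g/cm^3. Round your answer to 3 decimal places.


Step 1: theta = (w / 100) * BD / rho_w
Step 2: theta = (31.8 / 100) * 1.4 / 1.0
Step 3: theta = 0.318 * 1.4
Step 4: theta = 0.445

0.445


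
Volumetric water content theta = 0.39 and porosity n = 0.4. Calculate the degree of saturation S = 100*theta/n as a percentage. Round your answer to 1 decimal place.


Step 1: S = 100 * theta_v / n
Step 2: S = 100 * 0.39 / 0.4
Step 3: S = 97.5%

97.5


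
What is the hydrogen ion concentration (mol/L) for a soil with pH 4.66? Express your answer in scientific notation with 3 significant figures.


Step 1: [H+] = 10^(-pH)
Step 2: [H+] = 10^(-4.66)
Step 3: [H+] = 2.19e-05 mol/L

2.19e-05


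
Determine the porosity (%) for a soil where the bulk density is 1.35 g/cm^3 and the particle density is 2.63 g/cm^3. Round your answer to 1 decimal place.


Step 1: Formula: n = 100 * (1 - BD / PD)
Step 2: n = 100 * (1 - 1.35 / 2.63)
Step 3: n = 100 * (1 - 0.51331)
Step 4: n = 48.7%

48.7


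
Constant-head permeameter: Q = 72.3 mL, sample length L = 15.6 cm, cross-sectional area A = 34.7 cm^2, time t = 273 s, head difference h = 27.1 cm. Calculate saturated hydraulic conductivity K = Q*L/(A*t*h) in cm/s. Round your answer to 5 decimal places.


Step 1: K = Q * L / (A * t * h)
Step 2: Numerator = 72.3 * 15.6 = 1127.88
Step 3: Denominator = 34.7 * 273 * 27.1 = 256721.01
Step 4: K = 1127.88 / 256721.01 = 0.00439 cm/s

0.00439


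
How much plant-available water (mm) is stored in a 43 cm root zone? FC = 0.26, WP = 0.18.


Step 1: Available water = (FC - WP) * depth * 10
Step 2: AW = (0.26 - 0.18) * 43 * 10
Step 3: AW = 0.08 * 43 * 10
Step 4: AW = 34.4 mm

34.4


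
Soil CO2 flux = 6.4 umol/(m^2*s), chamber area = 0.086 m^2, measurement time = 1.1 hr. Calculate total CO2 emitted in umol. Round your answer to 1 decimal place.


Step 1: Convert time to seconds: 1.1 hr * 3600 = 3960.0 s
Step 2: Total = flux * area * time_s
Step 3: Total = 6.4 * 0.086 * 3960.0
Step 4: Total = 2179.6 umol

2179.6


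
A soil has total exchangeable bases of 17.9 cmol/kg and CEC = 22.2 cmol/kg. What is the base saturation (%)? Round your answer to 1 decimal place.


Step 1: BS = 100 * (sum of bases) / CEC
Step 2: BS = 100 * 17.9 / 22.2
Step 3: BS = 80.6%

80.6


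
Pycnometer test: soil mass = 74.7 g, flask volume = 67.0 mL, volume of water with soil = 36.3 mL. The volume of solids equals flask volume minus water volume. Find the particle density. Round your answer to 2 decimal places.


Step 1: Volume of solids = flask volume - water volume with soil
Step 2: V_solids = 67.0 - 36.3 = 30.7 mL
Step 3: Particle density = mass / V_solids = 74.7 / 30.7 = 2.43 g/cm^3

2.43


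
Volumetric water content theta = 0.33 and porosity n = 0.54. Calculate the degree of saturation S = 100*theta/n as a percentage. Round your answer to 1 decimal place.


Step 1: S = 100 * theta_v / n
Step 2: S = 100 * 0.33 / 0.54
Step 3: S = 61.1%

61.1


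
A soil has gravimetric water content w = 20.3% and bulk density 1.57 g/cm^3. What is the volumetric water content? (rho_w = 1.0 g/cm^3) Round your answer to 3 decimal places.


Step 1: theta = (w / 100) * BD / rho_w
Step 2: theta = (20.3 / 100) * 1.57 / 1.0
Step 3: theta = 0.203 * 1.57
Step 4: theta = 0.319

0.319


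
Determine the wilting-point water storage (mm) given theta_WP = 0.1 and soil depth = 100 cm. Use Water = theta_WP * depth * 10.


Step 1: Water (mm) = theta_WP * depth * 10
Step 2: Water = 0.1 * 100 * 10
Step 3: Water = 100.0 mm

100.0


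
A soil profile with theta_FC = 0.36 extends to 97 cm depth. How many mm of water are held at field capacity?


Step 1: Water (mm) = theta_FC * depth (cm) * 10
Step 2: Water = 0.36 * 97 * 10
Step 3: Water = 349.2 mm

349.2


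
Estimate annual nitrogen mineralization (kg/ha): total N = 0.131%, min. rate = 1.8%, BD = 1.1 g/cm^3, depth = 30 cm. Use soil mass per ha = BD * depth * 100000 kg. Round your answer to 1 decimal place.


Step 1: Soil mass per ha = BD * depth * 100000 = 1.1 * 30 * 100000 = 3300000 kg
Step 2: Total N pool = soil mass * N%/100 = 3300000 * 0.131/100 = 4323.0 kg/ha
Step 3: N mineralized = N pool * rate%/100 = 4323.0 * 1.8/100 = 77.8 kg/ha/yr

77.8
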